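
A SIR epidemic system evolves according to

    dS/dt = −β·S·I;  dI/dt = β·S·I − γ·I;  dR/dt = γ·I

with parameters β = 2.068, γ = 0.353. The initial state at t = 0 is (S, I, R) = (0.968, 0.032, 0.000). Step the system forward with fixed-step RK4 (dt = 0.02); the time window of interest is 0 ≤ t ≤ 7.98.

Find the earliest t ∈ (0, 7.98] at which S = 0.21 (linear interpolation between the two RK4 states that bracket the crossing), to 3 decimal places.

t=0.000: state=(0.968, 0.032, 0.000)
step 1 (dt=0.02): k1=(-0.064, 0.053, 0.011), k2=(-0.065, 0.054, 0.011), k3=(-0.065, 0.054, 0.011), k4=(-0.066, 0.054, 0.012); state += dt/6·(k1+2k2+2k3+k4)
t=0.020: state=(0.967, 0.033, 0.000)
t=0.040: state=(0.965, 0.034, 0.000)
t=0.060: state=(0.964, 0.035, 0.001)
continuing one RK4 step at a time; state shown every 25 steps (Δt=0.5):
t=0.500: state=(0.920, 0.071, 0.009)
t=1.000: state=(0.824, 0.148, 0.027)
t=1.500: state=(0.666, 0.270, 0.064)
t=2.000: state=(0.469, 0.407, 0.124)
t=2.500: state=(0.291, 0.504, 0.205)
t=2.800: state=(0.211, 0.529, 0.260)
next step: t=2.820: state=(0.207, 0.530, 0.264) — S has crossed 0.21
linear interpolation between t=2.800 (0.21112) and t=2.820 (0.20655) → t≈2.805

t = 2.805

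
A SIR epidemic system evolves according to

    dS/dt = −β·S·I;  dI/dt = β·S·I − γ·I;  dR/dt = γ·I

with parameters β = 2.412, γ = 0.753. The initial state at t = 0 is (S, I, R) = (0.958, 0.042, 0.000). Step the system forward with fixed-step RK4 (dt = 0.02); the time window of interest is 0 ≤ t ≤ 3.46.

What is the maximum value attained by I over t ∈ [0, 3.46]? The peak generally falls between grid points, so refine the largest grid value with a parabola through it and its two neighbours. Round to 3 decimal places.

max I = 0.338

t=0.000: state=(0.958, 0.042, 0.000)
step 1 (dt=0.02): k1=(-0.097, 0.065, 0.032), k2=(-0.098, 0.066, 0.032), k3=(-0.098, 0.066, 0.032), k4=(-0.100, 0.067, 0.033); state += dt/6·(k1+2k2+2k3+k4)
t=0.020: state=(0.956, 0.043, 0.001)
t=0.040: state=(0.954, 0.045, 0.001)
t=0.060: state=(0.952, 0.046, 0.002)
continuing one RK4 step at a time; state shown every 10 steps (Δt=0.2):
t=0.200: state=(0.936, 0.057, 0.007)
t=0.400: state=(0.906, 0.077, 0.017)
t=0.600: state=(0.868, 0.101, 0.031)
t=0.800: state=(0.821, 0.131, 0.048)
t=1.000: state=(0.765, 0.165, 0.070)
t=1.200: state=(0.700, 0.202, 0.098)
t=1.400: state=(0.629, 0.239, 0.131)
t=1.600: state=(0.556, 0.274, 0.170)
t=1.800: state=(0.484, 0.303, 0.213)
t=2.000: state=(0.416, 0.324, 0.261)
t=2.200: state=(0.354, 0.335, 0.310)
t=2.400: state=(0.301, 0.338, 0.361)
t=2.600: state=(0.256, 0.332, 0.412)
t=2.800: state=(0.219, 0.320, 0.461)
t=3.000: state=(0.188, 0.304, 0.508)
t=3.200: state=(0.163, 0.284, 0.552)
t=3.400: state=(0.143, 0.263, 0.594)
t=3.460: state=(0.138, 0.257, 0.605)
largest grid value and its neighbours: I(2.340)=0.33775, I(2.360)=0.33777, I(2.380)=0.33771
parabola through these three points peaks at t≈2.356 with I≈0.33777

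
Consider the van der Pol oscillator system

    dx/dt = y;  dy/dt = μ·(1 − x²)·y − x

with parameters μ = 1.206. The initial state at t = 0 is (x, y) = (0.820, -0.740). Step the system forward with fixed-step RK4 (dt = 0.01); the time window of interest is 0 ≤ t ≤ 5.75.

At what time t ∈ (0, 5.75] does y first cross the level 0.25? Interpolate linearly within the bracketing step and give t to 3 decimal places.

t = 2.029

t=0.000: state=(0.820, -0.740)
step 1 (dt=0.01): k1=(-0.740, -1.112), k2=(-0.746, -1.116), k3=(-0.746, -1.116), k4=(-0.751, -1.120); state += dt/6·(k1+2k2+2k3+k4)
t=0.010: state=(0.813, -0.751)
t=0.020: state=(0.805, -0.762)
t=0.030: state=(0.797, -0.774)
continuing one RK4 step at a time; state shown every 20 steps (Δt=0.2):
t=0.200: state=(0.648, -0.982)
t=0.400: state=(0.423, -1.283)
t=0.600: state=(0.130, -1.664)
t=0.800: state=(-0.247, -2.101)
t=1.000: state=(-0.703, -2.424)
t=1.200: state=(-1.185, -2.286)
t=1.400: state=(-1.578, -1.571)
t=1.600: state=(-1.805, -0.720)
t=1.800: state=(-1.884, -0.121)
t=2.000: state=(-1.871, 0.216)
t=2.020: state=(-1.866, 0.240)
next step: t=2.030: state=(-1.864, 0.251) — y has crossed 0.25
linear interpolation between t=2.020 (0.24002) and t=2.030 (0.25133) → t≈2.029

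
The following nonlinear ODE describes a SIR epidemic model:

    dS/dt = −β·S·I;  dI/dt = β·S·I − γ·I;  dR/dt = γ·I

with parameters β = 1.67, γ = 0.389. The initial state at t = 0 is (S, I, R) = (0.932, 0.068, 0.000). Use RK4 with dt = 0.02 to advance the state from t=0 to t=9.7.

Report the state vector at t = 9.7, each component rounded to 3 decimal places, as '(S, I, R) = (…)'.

(S, I, R) = (0.018, 0.064, 0.918)

t=0.000: state=(0.932, 0.068, 0.000)
step 1 (dt=0.02): k1=(-0.106, 0.079, 0.026), k2=(-0.107, 0.080, 0.027), k3=(-0.107, 0.080, 0.027), k4=(-0.108, 0.081, 0.027); state += dt/6·(k1+2k2+2k3+k4)
t=0.020: state=(0.930, 0.070, 0.001)
t=0.040: state=(0.928, 0.071, 0.001)
t=0.060: state=(0.925, 0.073, 0.002)
continuing one RK4 step at a time; state shown every 25 steps (Δt=0.5):
t=0.500: state=(0.863, 0.119, 0.018)
t=1.000: state=(0.759, 0.193, 0.048)
t=1.500: state=(0.623, 0.283, 0.094)
t=2.000: state=(0.474, 0.369, 0.158)
t=2.500: state=(0.339, 0.425, 0.235)
t=3.000: state=(0.235, 0.444, 0.321)
t=3.500: state=(0.163, 0.431, 0.406)
t=4.000: state=(0.115, 0.398, 0.487)
t=4.500: state=(0.084, 0.356, 0.560)
t=5.000: state=(0.064, 0.311, 0.625)
t=5.500: state=(0.050, 0.269, 0.681)
t=6.000: state=(0.041, 0.230, 0.730)
t=6.500: state=(0.034, 0.195, 0.771)
t=7.000: state=(0.029, 0.165, 0.806)
t=7.500: state=(0.026, 0.139, 0.835)
t=8.000: state=(0.023, 0.117, 0.860)
t=8.500: state=(0.021, 0.098, 0.881)
t=9.000: state=(0.020, 0.082, 0.898)
t=9.500: state=(0.018, 0.068, 0.913)
t=9.700: state=(0.018, 0.064, 0.918)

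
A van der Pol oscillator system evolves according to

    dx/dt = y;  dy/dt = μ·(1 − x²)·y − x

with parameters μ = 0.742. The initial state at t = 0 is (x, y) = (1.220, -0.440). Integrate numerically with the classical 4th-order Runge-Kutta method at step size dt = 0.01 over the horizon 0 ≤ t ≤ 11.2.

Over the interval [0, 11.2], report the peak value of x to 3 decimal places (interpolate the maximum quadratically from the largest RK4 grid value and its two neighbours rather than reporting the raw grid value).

t=0.000: state=(1.220, -0.440)
step 1 (dt=0.01): k1=(-0.440, -1.061), k2=(-0.445, -1.058), k3=(-0.445, -1.058), k4=(-0.451, -1.056); state += dt/6·(k1+2k2+2k3+k4)
t=0.010: state=(1.216, -0.451)
t=0.020: state=(1.211, -0.461)
t=0.030: state=(1.206, -0.472)
continuing one RK4 step at a time; state shown every 50 steps (Δt=0.5):
t=0.500: state=(0.873, -0.947)
t=1.000: state=(0.258, -1.538)
t=1.500: state=(-0.662, -2.055)
t=2.000: state=(-1.565, -1.276)
t=2.500: state=(-1.853, 0.018)
t=3.000: state=(-1.671, 0.627)
t=3.500: state=(-1.261, 1.014)
t=4.000: state=(-0.635, 1.531)
t=4.500: state=(0.313, 2.259)
t=5.000: state=(1.449, 1.910)
t=5.500: state=(1.975, 0.255)
t=6.000: state=(1.875, -0.522)
t=6.500: state=(1.520, -0.879)
t=7.000: state=(0.988, -1.279)
t=7.500: state=(0.195, -1.940)
t=8.000: state=(-0.936, -2.401)
t=8.500: state=(-1.849, -0.990)
t=9.000: state=(-1.983, 0.259)
t=9.500: state=(-1.722, 0.723)
t=10.000: state=(-1.278, 1.063)
t=10.500: state=(-0.630, 1.577)
t=11.000: state=(0.344, 2.315)
t=11.200: state=(0.823, 2.426)
largest grid value and its neighbours: x(5.600)=1.98896, x(5.610)=1.98912, x(5.620)=1.98909
parabola through these three points peaks at t≈5.613 with x≈1.98914

max x = 1.989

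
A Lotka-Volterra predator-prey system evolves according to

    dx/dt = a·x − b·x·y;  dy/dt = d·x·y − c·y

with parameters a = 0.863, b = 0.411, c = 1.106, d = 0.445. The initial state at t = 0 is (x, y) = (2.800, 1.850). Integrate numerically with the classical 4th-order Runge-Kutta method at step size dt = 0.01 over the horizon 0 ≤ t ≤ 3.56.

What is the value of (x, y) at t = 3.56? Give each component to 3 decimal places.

(x, y) = (2.112, 2.197)

t=0.000: state=(2.800, 1.850)
step 1 (dt=0.01): k1=(0.287, 0.259), k2=(0.286, 0.260), k3=(0.286, 0.260), k4=(0.285, 0.262); state += dt/6·(k1+2k2+2k3+k4)
t=0.010: state=(2.803, 1.853)
t=0.020: state=(2.806, 1.855)
t=0.030: state=(2.808, 1.858)
continuing one RK4 step at a time; state shown every 20 steps (Δt=0.2):
t=0.200: state=(2.852, 1.907)
t=0.400: state=(2.889, 1.974)
t=0.600: state=(2.911, 2.048)
t=0.800: state=(2.914, 2.128)
t=1.000: state=(2.897, 2.209)
t=1.200: state=(2.862, 2.288)
t=1.400: state=(2.809, 2.361)
t=1.600: state=(2.742, 2.423)
t=1.800: state=(2.665, 2.471)
t=2.000: state=(2.581, 2.501)
t=2.200: state=(2.496, 2.513)
t=2.400: state=(2.413, 2.506)
t=2.600: state=(2.336, 2.481)
t=2.800: state=(2.267, 2.441)
t=3.000: state=(2.209, 2.387)
t=3.200: state=(2.163, 2.325)
t=3.400: state=(2.129, 2.255)
t=3.560: state=(2.112, 2.197)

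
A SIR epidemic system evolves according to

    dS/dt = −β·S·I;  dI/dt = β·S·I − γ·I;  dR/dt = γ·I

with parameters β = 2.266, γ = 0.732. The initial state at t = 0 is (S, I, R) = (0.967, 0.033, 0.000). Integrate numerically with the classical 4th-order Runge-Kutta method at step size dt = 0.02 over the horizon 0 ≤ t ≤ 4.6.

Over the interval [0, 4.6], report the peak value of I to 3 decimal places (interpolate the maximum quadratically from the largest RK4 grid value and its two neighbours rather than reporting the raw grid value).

max I = 0.323

t=0.000: state=(0.967, 0.033, 0.000)
step 1 (dt=0.02): k1=(-0.072, 0.048, 0.024), k2=(-0.073, 0.049, 0.025), k3=(-0.073, 0.049, 0.025), k4=(-0.074, 0.049, 0.025); state += dt/6·(k1+2k2+2k3+k4)
t=0.020: state=(0.966, 0.034, 0.000)
t=0.040: state=(0.964, 0.035, 0.001)
t=0.060: state=(0.962, 0.036, 0.002)
continuing one RK4 step at a time; state shown every 10 steps (Δt=0.2):
t=0.200: state=(0.950, 0.044, 0.006)
t=0.400: state=(0.929, 0.058, 0.013)
t=0.600: state=(0.901, 0.076, 0.023)
t=0.800: state=(0.866, 0.098, 0.036)
t=1.000: state=(0.824, 0.124, 0.052)
t=1.200: state=(0.773, 0.154, 0.072)
t=1.400: state=(0.716, 0.187, 0.097)
t=1.600: state=(0.653, 0.220, 0.127)
t=1.800: state=(0.586, 0.252, 0.162)
t=2.000: state=(0.520, 0.280, 0.201)
t=2.200: state=(0.456, 0.301, 0.243)
t=2.400: state=(0.396, 0.316, 0.288)
t=2.600: state=(0.343, 0.322, 0.335)
t=2.800: state=(0.296, 0.322, 0.382)
t=3.000: state=(0.256, 0.315, 0.429)
t=3.200: state=(0.223, 0.303, 0.474)
t=3.400: state=(0.195, 0.288, 0.518)
t=3.600: state=(0.172, 0.270, 0.558)
t=3.800: state=(0.153, 0.251, 0.597)
t=4.000: state=(0.137, 0.231, 0.632)
t=4.200: state=(0.124, 0.212, 0.664)
t=4.400: state=(0.113, 0.193, 0.694)
t=4.600: state=(0.104, 0.175, 0.721)
largest grid value and its neighbours: I(2.660)=0.32274, I(2.680)=0.32278, I(2.700)=0.32274
parabola through these three points peaks at t≈2.680 with I≈0.32278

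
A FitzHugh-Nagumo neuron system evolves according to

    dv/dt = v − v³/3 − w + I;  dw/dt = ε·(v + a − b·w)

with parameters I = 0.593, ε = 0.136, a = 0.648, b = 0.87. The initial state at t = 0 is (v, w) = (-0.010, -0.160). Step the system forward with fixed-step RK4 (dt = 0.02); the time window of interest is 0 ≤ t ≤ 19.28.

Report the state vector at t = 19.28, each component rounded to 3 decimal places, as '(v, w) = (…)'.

(v, w) = (-1.354, -0.039)

t=0.000: state=(-0.010, -0.160)
step 1 (dt=0.02): k1=(0.743, 0.106), k2=(0.749, 0.107), k3=(0.749, 0.107), k4=(0.756, 0.107); state += dt/6·(k1+2k2+2k3+k4)
t=0.020: state=(0.005, -0.158)
t=0.040: state=(0.020, -0.156)
t=0.060: state=(0.036, -0.153)
continuing one RK4 step at a time; state shown every 50 steps (Δt=1):
t=1.000: state=(1.064, 0.004)
t=2.000: state=(1.792, 0.283)
t=3.000: state=(1.788, 0.567)
t=4.000: state=(1.680, 0.809)
t=5.000: state=(1.560, 1.010)
t=6.000: state=(1.435, 1.172)
t=7.000: state=(1.301, 1.300)
t=8.000: state=(1.152, 1.395)
t=9.000: state=(0.975, 1.459)
t=10.000: state=(0.735, 1.490)
t=11.000: state=(0.330, 1.477)
t=12.000: state=(-0.570, 1.387)
t=13.000: state=(-1.730, 1.158)
t=14.000: state=(-1.879, 0.874)
t=15.000: state=(-1.794, 0.624)
t=16.000: state=(-1.692, 0.414)
t=17.000: state=(-1.590, 0.240)
t=18.000: state=(-1.487, 0.099)
t=19.000: state=(-1.383, -0.013)
t=19.280: state=(-1.354, -0.039)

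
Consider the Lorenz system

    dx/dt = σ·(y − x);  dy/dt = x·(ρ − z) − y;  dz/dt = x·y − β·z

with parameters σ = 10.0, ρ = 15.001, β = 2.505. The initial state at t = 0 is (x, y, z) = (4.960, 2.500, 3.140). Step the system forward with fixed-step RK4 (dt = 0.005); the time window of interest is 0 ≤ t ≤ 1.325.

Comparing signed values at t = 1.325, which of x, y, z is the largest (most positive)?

t=0.000: state=(4.960, 2.500, 3.140)
step 1 (dt=0.005): k1=(-24.600, 56.331, 4.534), k2=(-22.577, 55.405, 5.042), k3=(-22.650, 55.461, 5.041), k4=(-20.694, 54.588, 5.532); state += dt/6·(k1+2k2+2k3+k4)
t=0.005: state=(4.847, 2.777, 3.165)
t=0.010: state=(4.753, 3.046, 3.195)
t=0.015: state=(4.676, 3.308, 3.230)
continuing one RK4 step at a time; state shown every 10 steps (Δt=0.05):
t=0.050: state=(4.542, 5.013, 3.597)
t=0.100: state=(5.223, 7.340, 4.585)
t=0.150: state=(6.561, 9.708, 6.413)
t=0.200: state=(8.266, 11.802, 9.446)
t=0.250: state=(9.916, 12.756, 13.678)
t=0.300: state=(10.867, 11.613, 18.160)
t=0.350: state=(10.538, 8.482, 21.176)
t=0.400: state=(8.947, 4.880, 21.753)
t=0.450: state=(6.743, 2.251, 20.477)
t=0.500: state=(4.649, 0.886, 18.465)
t=0.550: state=(3.041, 0.383, 16.397)
t=0.600: state=(1.970, 0.305, 14.504)
t=0.650: state=(1.331, 0.394, 12.823)
t=0.700: state=(0.992, 0.536, 11.338)
t=0.750: state=(0.847, 0.701, 10.029)
t=0.800: state=(0.829, 0.891, 8.880)
t=0.850: state=(0.902, 1.126, 7.875)
t=0.900: state=(1.052, 1.430, 7.006)
t=0.950: state=(1.283, 1.836, 6.271)
t=1.000: state=(1.612, 2.382, 5.676)
t=1.050: state=(2.065, 3.119, 5.245)
t=1.100: state=(2.680, 4.105, 5.029)
t=1.150: state=(3.506, 5.398, 5.128)
t=1.200: state=(4.586, 7.024, 5.707)
t=1.250: state=(5.941, 8.903, 7.014)
t=1.300: state=(7.505, 10.721, 9.316)
t=1.325: state=(8.300, 11.415, 10.877)
compare at T: x=8.300, y=11.415, z=10.877

largest component: y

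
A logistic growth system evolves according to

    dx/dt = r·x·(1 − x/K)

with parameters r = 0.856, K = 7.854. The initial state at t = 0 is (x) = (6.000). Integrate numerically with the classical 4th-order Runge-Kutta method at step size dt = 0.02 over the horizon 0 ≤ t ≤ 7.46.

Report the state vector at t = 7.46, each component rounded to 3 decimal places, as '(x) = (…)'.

t=0.000: state=(6.000)
step 1 (dt=0.02): k1=(1.212), k2=(1.207), k3=(1.207), k4=(1.201); state += dt/6·(k1+2k2+2k3+k4)
t=0.020: state=(6.024)
t=0.040: state=(6.048)
t=0.060: state=(6.072)
continuing one RK4 step at a time; state shown every 25 steps (Δt=0.5):
t=0.500: state=(6.537)
t=1.000: state=(6.943)
t=1.500: state=(7.235)
t=2.000: state=(7.439)
t=2.500: state=(7.578)
t=3.000: state=(7.672)
t=3.500: state=(7.735)
t=4.000: state=(7.776)
t=4.500: state=(7.803)
t=5.000: state=(7.821)
t=5.500: state=(7.832)
t=6.000: state=(7.840)
t=6.500: state=(7.845)
t=7.000: state=(7.848)
t=7.460: state=(7.850)

(x) = (7.850)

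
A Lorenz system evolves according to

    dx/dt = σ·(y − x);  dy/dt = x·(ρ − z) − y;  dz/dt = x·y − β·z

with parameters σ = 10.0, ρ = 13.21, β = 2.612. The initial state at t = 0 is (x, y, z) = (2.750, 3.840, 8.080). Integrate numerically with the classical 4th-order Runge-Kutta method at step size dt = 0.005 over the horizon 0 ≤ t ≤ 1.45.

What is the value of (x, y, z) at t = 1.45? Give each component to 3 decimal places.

t=0.000: state=(2.750, 3.840, 8.080)
step 1 (dt=0.005): k1=(10.900, 10.268, -10.545), k2=(10.884, 10.455, -10.300), k3=(10.889, 10.452, -10.301), k4=(10.878, 10.639, -10.055); state += dt/6·(k1+2k2+2k3+k4)
t=0.005: state=(2.804, 3.892, 8.028)
t=0.010: state=(2.859, 3.946, 7.979)
t=0.015: state=(2.913, 4.002, 7.933)
continuing one RK4 step at a time; state shown every 10 steps (Δt=0.05):
t=0.050: state=(3.302, 4.444, 7.679)
t=0.100: state=(3.910, 5.214, 7.556)
t=0.150: state=(4.612, 6.117, 7.765)
t=0.200: state=(5.409, 7.081, 8.370)
t=0.250: state=(6.262, 7.970, 9.416)
t=0.300: state=(7.078, 8.583, 10.872)
t=0.350: state=(7.714, 8.700, 12.566)
t=0.400: state=(8.016, 8.201, 14.174)
t=0.450: state=(7.884, 7.180, 15.326)
t=0.500: state=(7.343, 5.932, 15.796)
t=0.550: state=(6.535, 4.782, 15.599)
t=0.600: state=(5.653, 3.929, 14.923)
t=0.650: state=(4.854, 3.414, 13.991)
t=0.700: state=(4.231, 3.185, 12.972)
t=0.750: state=(3.811, 3.174, 11.977)
t=0.800: state=(3.587, 3.323, 11.069)
t=0.850: state=(3.539, 3.602, 10.289)
t=0.900: state=(3.644, 3.994, 9.666)
t=0.950: state=(3.884, 4.492, 9.229)
t=1.000: state=(4.247, 5.086, 9.012)
t=1.050: state=(4.718, 5.756, 9.048)
t=1.100: state=(5.275, 6.454, 9.374)
t=1.150: state=(5.880, 7.102, 10.005)
t=1.200: state=(6.472, 7.587, 10.918)
t=1.250: state=(6.964, 7.788, 12.018)
t=1.300: state=(7.266, 7.623, 13.135)
t=1.350: state=(7.306, 7.104, 14.057)
t=1.400: state=(7.070, 6.349, 14.610)
t=1.450: state=(6.613, 5.540, 14.728)

(x, y, z) = (6.613, 5.540, 14.728)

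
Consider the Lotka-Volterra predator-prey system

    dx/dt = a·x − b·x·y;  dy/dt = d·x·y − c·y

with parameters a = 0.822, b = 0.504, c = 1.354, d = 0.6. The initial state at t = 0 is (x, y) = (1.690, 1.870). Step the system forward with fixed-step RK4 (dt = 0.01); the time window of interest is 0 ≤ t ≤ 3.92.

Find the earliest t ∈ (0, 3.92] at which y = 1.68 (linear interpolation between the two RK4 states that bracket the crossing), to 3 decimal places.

t = 0.303

t=0.000: state=(1.690, 1.870)
step 1 (dt=0.01): k1=(-0.204, -0.636), k2=(-0.201, -0.636), k3=(-0.201, -0.636), k4=(-0.198, -0.636); state += dt/6·(k1+2k2+2k3+k4)
t=0.010: state=(1.688, 1.864)
t=0.020: state=(1.686, 1.857)
t=0.030: state=(1.684, 1.851)
continuing one RK4 step at a time; state shown every 20 steps (Δt=0.2):
t=0.200: state=(1.660, 1.744)
t=0.300: state=(1.654, 1.682)
next step: t=0.310: state=(1.653, 1.676) — y has crossed 1.68
linear interpolation between t=0.300 (1.68191) and t=0.310 (1.67583) → t≈0.303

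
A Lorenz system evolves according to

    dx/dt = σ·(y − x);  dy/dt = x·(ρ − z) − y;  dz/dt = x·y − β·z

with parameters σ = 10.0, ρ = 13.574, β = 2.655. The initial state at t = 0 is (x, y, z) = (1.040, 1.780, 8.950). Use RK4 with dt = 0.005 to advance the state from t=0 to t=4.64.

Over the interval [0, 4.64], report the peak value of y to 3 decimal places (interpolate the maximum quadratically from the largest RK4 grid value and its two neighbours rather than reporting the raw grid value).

max y = 10.213

t=0.000: state=(1.040, 1.780, 8.950)
step 1 (dt=0.005): k1=(7.400, 3.029, -21.911), k2=(7.291, 3.165, -21.725), k3=(7.297, 3.163, -21.726), k4=(7.193, 3.299, -21.541); state += dt/6·(k1+2k2+2k3+k4)
t=0.005: state=(1.076, 1.796, 8.841)
t=0.010: state=(1.112, 1.813, 8.735)
t=0.015: state=(1.147, 1.832, 8.630)
continuing one RK4 step at a time; state shown every 40 steps (Δt=0.2):
t=0.200: state=(2.511, 3.541, 5.997)
t=0.400: state=(5.874, 8.214, 7.471)
t=0.600: state=(9.081, 8.596, 16.477)
t=0.800: state=(4.783, 2.579, 15.255)
t=1.000: state=(2.695, 2.622, 10.162)
t=1.200: state=(3.796, 4.927, 7.790)
t=1.400: state=(6.941, 8.624, 10.609)
t=1.600: state=(7.718, 6.429, 16.210)
t=1.800: state=(4.438, 3.244, 13.562)
t=2.000: state=(3.681, 4.007, 9.997)
t=2.200: state=(5.351, 6.588, 9.593)
t=2.400: state=(7.462, 7.834, 13.578)
t=2.600: state=(6.114, 4.834, 14.867)
t=2.800: state=(4.332, 4.019, 11.943)
t=3.000: state=(4.793, 5.481, 10.249)
t=3.200: state=(6.511, 7.283, 11.894)
t=3.400: state=(6.750, 6.149, 14.402)
t=3.600: state=(5.170, 4.532, 13.162)
t=3.800: state=(4.784, 5.026, 11.216)
t=4.000: state=(5.827, 6.489, 11.385)
t=4.200: state=(6.646, 6.623, 13.410)
t=4.400: state=(5.810, 5.210, 13.606)
t=4.600: state=(5.044, 4.968, 12.069)
t=4.640: state=(5.040, 5.096, 11.815)
largest grid value and its neighbours: y(0.510)=10.21065, y(0.515)=10.21281, y(0.520)=10.20415
parabola through these three points peaks at t≈0.513 with y≈10.21330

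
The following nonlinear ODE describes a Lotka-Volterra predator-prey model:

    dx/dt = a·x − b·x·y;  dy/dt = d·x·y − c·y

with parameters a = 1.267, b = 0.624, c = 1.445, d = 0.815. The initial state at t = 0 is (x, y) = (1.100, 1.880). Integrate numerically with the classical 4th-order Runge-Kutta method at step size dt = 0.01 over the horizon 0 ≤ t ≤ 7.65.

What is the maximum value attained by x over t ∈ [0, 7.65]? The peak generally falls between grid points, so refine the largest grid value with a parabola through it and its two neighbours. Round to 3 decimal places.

max x = 2.690

t=0.000: state=(1.100, 1.880)
step 1 (dt=0.01): k1=(0.103, -1.031), k2=(0.107, -1.028), k3=(0.107, -1.028), k4=(0.110, -1.024); state += dt/6·(k1+2k2+2k3+k4)
t=0.010: state=(1.101, 1.870)
t=0.020: state=(1.102, 1.860)
t=0.030: state=(1.103, 1.849)
continuing one RK4 step at a time; state shown every 25 steps (Δt=0.25):
t=0.250: state=(1.148, 1.646)
t=0.500: state=(1.237, 1.461)
t=0.750: state=(1.367, 1.327)
t=1.000: state=(1.537, 1.242)
t=1.250: state=(1.744, 1.208)
t=1.500: state=(1.981, 1.230)
t=1.750: state=(2.231, 1.316)
t=2.000: state=(2.465, 1.481)
t=2.250: state=(2.636, 1.737)
t=2.500: state=(2.688, 2.088)
t=2.750: state=(2.582, 2.495)
t=3.000: state=(2.329, 2.873)
t=3.250: state=(1.999, 3.113)
t=3.500: state=(1.679, 3.153)
t=3.750: state=(1.422, 3.009)
t=4.000: state=(1.245, 2.748)
t=4.250: state=(1.140, 2.438)
t=4.500: state=(1.096, 2.132)
t=4.750: state=(1.103, 1.857)
t=5.000: state=(1.154, 1.627)
t=5.250: state=(1.247, 1.447)
t=5.500: state=(1.381, 1.317)
t=5.750: state=(1.554, 1.237)
t=6.000: state=(1.764, 1.208)
t=6.250: state=(2.003, 1.235)
t=6.500: state=(2.254, 1.328)
t=6.750: state=(2.484, 1.500)
t=7.000: state=(2.647, 1.766)
t=7.250: state=(2.685, 2.124)
t=7.500: state=(2.564, 2.533)
t=7.650: state=(2.419, 2.767)
largest grid value and its neighbours: x(7.180)=2.68978, x(7.190)=2.68991, x(7.200)=2.68977
parabola through these three points peaks at t≈7.190 with x≈2.68991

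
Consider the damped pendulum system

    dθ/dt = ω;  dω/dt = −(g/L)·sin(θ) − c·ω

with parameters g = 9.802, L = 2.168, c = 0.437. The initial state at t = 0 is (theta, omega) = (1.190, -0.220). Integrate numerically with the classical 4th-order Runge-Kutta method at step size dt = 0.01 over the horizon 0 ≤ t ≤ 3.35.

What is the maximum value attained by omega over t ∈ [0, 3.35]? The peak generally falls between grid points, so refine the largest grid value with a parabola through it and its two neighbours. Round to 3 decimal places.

max omega = 1.465

t=0.000: state=(1.190, -0.220)
step 1 (dt=0.01): k1=(-0.220, -4.101), k2=(-0.241, -4.090), k3=(-0.240, -4.090), k4=(-0.261, -4.079); state += dt/6·(k1+2k2+2k3+k4)
t=0.010: state=(1.188, -0.261)
t=0.020: state=(1.185, -0.302)
t=0.030: state=(1.182, -0.342)
continuing one RK4 step at a time; state shown every 20 steps (Δt=0.2):
t=0.200: state=(1.067, -0.988)
t=0.400: state=(0.805, -1.605)
t=0.600: state=(0.442, -1.976)
t=0.800: state=(0.037, -2.012)
t=1.000: state=(-0.340, -1.707)
t=1.200: state=(-0.629, -1.154)
t=1.400: state=(-0.794, -0.484)
t=1.600: state=(-0.823, 0.189)
t=1.800: state=(-0.724, 0.783)
t=2.000: state=(-0.520, 1.225)
t=2.200: state=(-0.248, 1.447)
t=2.400: state=(0.042, 1.413)
t=2.600: state=(0.301, 1.141)
t=2.800: state=(0.488, 0.707)
t=3.000: state=(0.579, 0.201)
t=3.200: state=(0.569, -0.292)
t=3.350: state=(0.501, -0.610)
largest grid value and its neighbours: omega(2.260)=1.46417, omega(2.270)=1.46468, omega(2.280)=1.46453
parabola through these three points peaks at t≈2.273 with omega≈1.46470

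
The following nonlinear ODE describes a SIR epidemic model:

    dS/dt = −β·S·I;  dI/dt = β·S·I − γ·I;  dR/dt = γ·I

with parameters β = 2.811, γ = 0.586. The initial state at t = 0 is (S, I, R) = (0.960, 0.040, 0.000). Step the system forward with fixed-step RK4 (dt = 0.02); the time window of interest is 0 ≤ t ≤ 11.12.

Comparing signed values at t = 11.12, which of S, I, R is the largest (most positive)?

largest component: R

t=0.000: state=(0.960, 0.040, 0.000)
step 1 (dt=0.02): k1=(-0.108, 0.085, 0.023), k2=(-0.110, 0.086, 0.024), k3=(-0.110, 0.086, 0.024), k4=(-0.112, 0.088, 0.024); state += dt/6·(k1+2k2+2k3+k4)
t=0.020: state=(0.958, 0.042, 0.000)
t=0.040: state=(0.956, 0.044, 0.001)
t=0.060: state=(0.953, 0.045, 0.001)
continuing one RK4 step at a time; state shown every 25 steps (Δt=0.5):
t=0.500: state=(0.871, 0.109, 0.020)
t=1.000: state=(0.684, 0.245, 0.071)
t=1.500: state=(0.432, 0.402, 0.166)
t=2.000: state=(0.231, 0.472, 0.297)
t=2.500: state=(0.120, 0.446, 0.434)
t=3.000: state=(0.067, 0.378, 0.555)
t=3.500: state=(0.042, 0.304, 0.655)
t=4.000: state=(0.028, 0.238, 0.734)
t=4.500: state=(0.021, 0.184, 0.795)
t=5.000: state=(0.017, 0.141, 0.842)
t=5.500: state=(0.014, 0.107, 0.879)
t=6.000: state=(0.012, 0.082, 0.906)
t=6.500: state=(0.011, 0.062, 0.927)
t=7.000: state=(0.010, 0.047, 0.943)
t=7.500: state=(0.010, 0.035, 0.955)
t=8.000: state=(0.009, 0.027, 0.964)
t=8.500: state=(0.009, 0.020, 0.971)
t=9.000: state=(0.009, 0.015, 0.976)
t=9.500: state=(0.009, 0.012, 0.980)
t=10.000: state=(0.009, 0.009, 0.983)
t=10.500: state=(0.009, 0.007, 0.985)
t=11.000: state=(0.008, 0.005, 0.987)
t=11.120: state=(0.008, 0.005, 0.987)
compare at T: S=0.008, I=0.005, R=0.987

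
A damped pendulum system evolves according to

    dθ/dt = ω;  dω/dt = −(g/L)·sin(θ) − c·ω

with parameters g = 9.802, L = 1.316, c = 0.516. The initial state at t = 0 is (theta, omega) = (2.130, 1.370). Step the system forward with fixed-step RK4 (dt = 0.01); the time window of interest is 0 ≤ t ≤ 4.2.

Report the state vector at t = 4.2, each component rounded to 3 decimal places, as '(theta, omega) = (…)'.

t=0.000: state=(2.130, 1.370)
step 1 (dt=0.01): k1=(1.370, -7.021), k2=(1.335, -6.975), k3=(1.335, -6.976), k4=(1.300, -6.931); state += dt/6·(k1+2k2+2k3+k4)
t=0.010: state=(2.143, 1.300)
t=0.020: state=(2.156, 1.231)
t=0.030: state=(2.168, 1.163)
continuing one RK4 step at a time; state shown every 20 steps (Δt=0.2):
t=0.200: state=(2.274, 0.113)
t=0.400: state=(2.185, -1.002)
t=0.600: state=(1.870, -2.158)
t=0.800: state=(1.318, -3.343)
t=1.000: state=(0.558, -4.135)
t=1.200: state=(-0.266, -3.915)
t=1.400: state=(-0.941, -2.713)
t=1.600: state=(-1.329, -1.155)
t=1.800: state=(-1.407, 0.351)
t=2.000: state=(-1.200, 1.686)
t=2.200: state=(-0.754, 2.694)
t=2.400: state=(-0.166, 3.050)
t=2.600: state=(0.409, 2.563)
t=2.800: state=(0.819, 1.477)
t=3.000: state=(0.988, 0.202)
t=3.200: state=(0.906, -0.981)
t=3.400: state=(0.615, -1.870)
t=3.600: state=(0.193, -2.242)
t=3.800: state=(-0.239, -1.978)
t=4.000: state=(-0.564, -1.213)
t=4.200: state=(-0.710, -0.233)

(theta, omega) = (-0.710, -0.233)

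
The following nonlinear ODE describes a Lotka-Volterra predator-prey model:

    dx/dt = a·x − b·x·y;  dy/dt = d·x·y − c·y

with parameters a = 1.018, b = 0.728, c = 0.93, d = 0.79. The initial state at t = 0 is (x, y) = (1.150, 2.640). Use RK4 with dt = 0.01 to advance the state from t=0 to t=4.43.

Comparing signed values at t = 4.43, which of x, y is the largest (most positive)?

t=0.000: state=(1.150, 2.640)
step 1 (dt=0.01): k1=(-1.040, -0.057), k2=(-1.035, -0.068), k3=(-1.035, -0.068), k4=(-1.030, -0.078); state += dt/6·(k1+2k2+2k3+k4)
t=0.010: state=(1.140, 2.639)
t=0.020: state=(1.129, 2.638)
t=0.030: state=(1.119, 2.637)
continuing one RK4 step at a time; state shown every 20 steps (Δt=0.2):
t=0.200: state=(0.963, 2.589)
t=0.400: state=(0.816, 2.472)
t=0.600: state=(0.705, 2.314)
t=0.800: state=(0.626, 2.133)
t=1.000: state=(0.570, 1.946)
t=1.200: state=(0.533, 1.762)
t=1.400: state=(0.512, 1.589)
t=1.600: state=(0.504, 1.429)
t=1.800: state=(0.507, 1.285)
t=2.000: state=(0.521, 1.157)
t=2.200: state=(0.544, 1.045)
t=2.400: state=(0.577, 0.948)
t=2.600: state=(0.620, 0.865)
t=2.800: state=(0.673, 0.795)
t=3.000: state=(0.738, 0.738)
t=3.200: state=(0.815, 0.692)
t=3.400: state=(0.906, 0.659)
t=3.600: state=(1.011, 0.636)
t=3.800: state=(1.130, 0.625)
t=4.000: state=(1.265, 0.627)
t=4.200: state=(1.414, 0.643)
t=4.400: state=(1.575, 0.676)
t=4.430: state=(1.600, 0.683)
compare at T: x=1.600, y=0.683

largest component: x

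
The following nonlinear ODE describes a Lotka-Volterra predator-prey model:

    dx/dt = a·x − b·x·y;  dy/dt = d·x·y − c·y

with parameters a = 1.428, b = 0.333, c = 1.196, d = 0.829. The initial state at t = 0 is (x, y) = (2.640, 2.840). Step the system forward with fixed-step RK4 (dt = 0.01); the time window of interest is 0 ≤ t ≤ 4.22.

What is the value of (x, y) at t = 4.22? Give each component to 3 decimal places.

t=0.000: state=(2.640, 2.840)
step 1 (dt=0.01): k1=(1.273, 2.819), k2=(1.264, 2.848), k3=(1.264, 2.848), k4=(1.254, 2.877); state += dt/6·(k1+2k2+2k3+k4)
t=0.010: state=(2.653, 2.868)
t=0.020: state=(2.665, 2.898)
t=0.030: state=(2.677, 2.927)
continuing one RK4 step at a time; state shown every 20 steps (Δt=0.2):
t=0.200: state=(2.845, 3.529)
t=0.400: state=(2.904, 4.485)
t=0.600: state=(2.758, 5.663)
t=0.800: state=(2.416, 6.862)
t=1.000: state=(1.970, 7.776)
t=1.200: state=(1.536, 8.179)
t=1.400: state=(1.187, 8.059)
t=1.600: state=(0.938, 7.557)
t=1.800: state=(0.772, 6.848)
t=2.000: state=(0.668, 6.070)
t=2.200: state=(0.608, 5.309)
t=2.400: state=(0.582, 4.611)
t=2.600: state=(0.582, 3.997)
t=2.800: state=(0.604, 3.470)
t=3.000: state=(0.647, 3.030)
t=3.200: state=(0.713, 2.669)
t=3.400: state=(0.802, 2.382)
t=3.600: state=(0.918, 2.161)
t=3.800: state=(1.063, 2.004)
t=4.000: state=(1.242, 1.909)
t=4.200: state=(1.457, 1.879)
t=4.220: state=(1.481, 1.880)

(x, y) = (1.481, 1.880)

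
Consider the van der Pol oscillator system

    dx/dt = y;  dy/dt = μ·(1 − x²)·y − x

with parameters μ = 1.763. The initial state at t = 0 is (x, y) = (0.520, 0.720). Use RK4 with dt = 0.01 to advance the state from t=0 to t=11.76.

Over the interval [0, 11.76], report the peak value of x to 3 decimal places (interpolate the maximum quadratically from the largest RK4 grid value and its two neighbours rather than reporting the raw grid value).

max x = 2.018

t=0.000: state=(0.520, 0.720)
step 1 (dt=0.01): k1=(0.720, 0.406), k2=(0.722, 0.400), k3=(0.722, 0.400), k4=(0.724, 0.394); state += dt/6·(k1+2k2+2k3+k4)
t=0.010: state=(0.527, 0.724)
t=0.020: state=(0.534, 0.728)
t=0.030: state=(0.542, 0.732)
continuing one RK4 step at a time; state shown every 50 steps (Δt=0.5):
t=0.500: state=(0.895, 0.688)
t=1.000: state=(1.120, 0.166)
t=1.500: state=(1.063, -0.372)
t=2.000: state=(0.747, -0.932)
t=2.500: state=(0.019, -2.188)
t=3.000: state=(-1.429, -2.688)
t=3.500: state=(-1.964, 0.011)
t=4.000: state=(-1.836, 0.378)
t=4.500: state=(-1.619, 0.486)
t=5.000: state=(-1.342, 0.642)
t=5.500: state=(-0.946, 0.997)
t=6.000: state=(-0.228, 2.088)
t=6.500: state=(1.281, 3.275)
t=7.000: state=(2.016, 0.095)
t=7.500: state=(1.909, -0.355)
t=8.000: state=(1.706, -0.450)
t=8.500: state=(1.453, -0.573)
t=9.000: state=(1.112, -0.826)
t=9.500: state=(0.557, -1.530)
t=10.000: state=(-0.645, -3.408)
t=10.500: state=(-1.939, -0.856)
t=11.000: state=(-1.969, 0.291)
t=11.500: state=(-1.786, 0.417)
t=11.760: state=(-1.671, 0.465)
largest grid value and its neighbours: x(7.030)=2.01779, x(7.040)=2.01793, x(7.050)=2.01787
parabola through these three points peaks at t≈7.042 with x≈2.01794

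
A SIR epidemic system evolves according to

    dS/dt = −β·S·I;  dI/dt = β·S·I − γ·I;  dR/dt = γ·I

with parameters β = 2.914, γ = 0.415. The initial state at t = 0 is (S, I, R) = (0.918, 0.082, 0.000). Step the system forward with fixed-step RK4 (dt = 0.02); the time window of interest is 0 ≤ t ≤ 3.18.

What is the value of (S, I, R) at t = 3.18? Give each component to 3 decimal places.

t=0.000: state=(0.918, 0.082, 0.000)
step 1 (dt=0.02): k1=(-0.219, 0.185, 0.034), k2=(-0.224, 0.189, 0.035), k3=(-0.224, 0.189, 0.035), k4=(-0.228, 0.193, 0.036); state += dt/6·(k1+2k2+2k3+k4)
t=0.020: state=(0.914, 0.086, 0.001)
t=0.040: state=(0.909, 0.090, 0.001)
t=0.060: state=(0.904, 0.094, 0.002)
continuing one RK4 step at a time; state shown every 10 steps (Δt=0.2):
t=0.200: state=(0.864, 0.127, 0.009)
t=0.400: state=(0.789, 0.189, 0.022)
t=0.600: state=(0.691, 0.269, 0.040)
t=0.800: state=(0.576, 0.358, 0.066)
t=1.000: state=(0.455, 0.445, 0.100)
t=1.200: state=(0.344, 0.516, 0.140)
t=1.400: state=(0.251, 0.564, 0.185)
t=1.600: state=(0.179, 0.588, 0.233)
t=1.800: state=(0.127, 0.591, 0.282)
t=2.000: state=(0.090, 0.579, 0.331)
t=2.200: state=(0.065, 0.558, 0.378)
t=2.400: state=(0.047, 0.530, 0.423)
t=2.600: state=(0.035, 0.499, 0.466)
t=2.800: state=(0.026, 0.468, 0.506)
t=3.000: state=(0.020, 0.436, 0.543)
t=3.180: state=(0.016, 0.409, 0.575)

(S, I, R) = (0.016, 0.409, 0.575)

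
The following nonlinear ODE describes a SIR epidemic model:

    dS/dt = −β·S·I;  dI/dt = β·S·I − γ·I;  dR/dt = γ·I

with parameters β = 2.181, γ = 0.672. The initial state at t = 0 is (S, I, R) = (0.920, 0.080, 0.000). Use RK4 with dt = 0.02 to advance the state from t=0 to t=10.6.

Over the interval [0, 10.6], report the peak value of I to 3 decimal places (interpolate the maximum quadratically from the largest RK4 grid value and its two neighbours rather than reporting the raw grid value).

max I = 0.355

t=0.000: state=(0.920, 0.080, 0.000)
step 1 (dt=0.02): k1=(-0.161, 0.107, 0.054), k2=(-0.162, 0.108, 0.054), k3=(-0.162, 0.108, 0.054), k4=(-0.164, 0.109, 0.055); state += dt/6·(k1+2k2+2k3+k4)
t=0.020: state=(0.917, 0.082, 0.001)
t=0.040: state=(0.913, 0.084, 0.002)
t=0.060: state=(0.910, 0.087, 0.003)
continuing one RK4 step at a time; state shown every 25 steps (Δt=0.5):
t=0.500: state=(0.815, 0.148, 0.037)
t=1.000: state=(0.661, 0.237, 0.102)
t=1.500: state=(0.487, 0.317, 0.196)
t=2.000: state=(0.337, 0.354, 0.310)
t=2.500: state=(0.229, 0.343, 0.428)
t=3.000: state=(0.161, 0.302, 0.537)
t=3.500: state=(0.119, 0.251, 0.630)
t=4.000: state=(0.093, 0.201, 0.706)
t=4.500: state=(0.077, 0.158, 0.766)
t=5.000: state=(0.066, 0.122, 0.812)
t=5.500: state=(0.059, 0.093, 0.848)
t=6.000: state=(0.054, 0.071, 0.876)
t=6.500: state=(0.050, 0.053, 0.896)
t=7.000: state=(0.048, 0.040, 0.912)
t=7.500: state=(0.046, 0.030, 0.924)
t=8.000: state=(0.045, 0.023, 0.933)
t=8.500: state=(0.044, 0.017, 0.939)
t=9.000: state=(0.043, 0.013, 0.944)
t=9.500: state=(0.042, 0.010, 0.948)
t=10.000: state=(0.042, 0.007, 0.951)
t=10.500: state=(0.042, 0.005, 0.953)
t=10.600: state=(0.042, 0.005, 0.953)
largest grid value and its neighbours: I(2.100)=0.35482, I(2.120)=0.35483, I(2.140)=0.35478
parabola through these three points peaks at t≈2.114 with I≈0.35484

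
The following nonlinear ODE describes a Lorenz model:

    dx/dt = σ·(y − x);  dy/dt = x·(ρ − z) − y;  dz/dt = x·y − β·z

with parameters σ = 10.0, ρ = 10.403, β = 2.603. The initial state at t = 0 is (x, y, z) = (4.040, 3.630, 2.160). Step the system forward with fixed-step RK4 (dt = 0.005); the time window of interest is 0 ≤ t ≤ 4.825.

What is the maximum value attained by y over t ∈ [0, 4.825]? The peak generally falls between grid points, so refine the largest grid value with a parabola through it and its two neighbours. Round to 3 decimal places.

t=0.000: state=(4.040, 3.630, 2.160)
step 1 (dt=0.005): k1=(-4.100, 29.672, 9.043), k2=(-3.256, 29.422, 9.246), k3=(-3.283, 29.438, 9.250), k4=(-2.464, 29.203, 9.455); state += dt/6·(k1+2k2+2k3+k4)
t=0.005: state=(4.024, 3.777, 2.206)
t=0.010: state=(4.015, 3.922, 2.255)
t=0.015: state=(4.014, 4.065, 2.305)
continuing one RK4 step at a time; state shown every 40 steps (Δt=0.2):
t=0.200: state=(6.687, 8.661, 6.674)
t=0.400: state=(7.678, 6.089, 14.011)
t=0.600: state=(3.572, 2.034, 11.371)
t=0.800: state=(2.179, 2.128, 7.531)
t=1.000: state=(2.851, 3.539, 5.543)
t=1.200: state=(4.881, 6.155, 6.304)
t=1.400: state=(6.884, 7.170, 10.562)
t=1.600: state=(5.504, 4.245, 11.967)
t=1.800: state=(3.604, 3.129, 9.444)
t=2.000: state=(3.537, 3.879, 7.450)
t=2.200: state=(4.728, 5.497, 7.483)
t=2.400: state=(6.010, 6.316, 9.714)
t=2.600: state=(5.565, 4.929, 11.021)
t=2.800: state=(4.343, 3.923, 9.791)
t=3.000: state=(4.099, 4.255, 8.393)
t=3.200: state=(4.782, 5.239, 8.286)
t=3.400: state=(5.542, 5.738, 9.509)
t=3.600: state=(5.370, 5.047, 10.339)
t=3.800: state=(4.666, 4.386, 9.741)
t=4.000: state=(4.453, 4.523, 8.868)
t=4.200: state=(4.838, 5.105, 8.758)
t=4.400: state=(5.282, 5.400, 9.439)
t=4.600: state=(5.211, 5.041, 9.936)
t=4.800: state=(4.812, 4.640, 9.639)
t=4.825: state=(4.772, 4.620, 9.568)
largest grid value and its neighbours: y(0.250)=9.15327, y(0.255)=9.16134, y(0.260)=9.16095
parabola through these three points peaks at t≈0.257 with y≈9.16221

max y = 9.162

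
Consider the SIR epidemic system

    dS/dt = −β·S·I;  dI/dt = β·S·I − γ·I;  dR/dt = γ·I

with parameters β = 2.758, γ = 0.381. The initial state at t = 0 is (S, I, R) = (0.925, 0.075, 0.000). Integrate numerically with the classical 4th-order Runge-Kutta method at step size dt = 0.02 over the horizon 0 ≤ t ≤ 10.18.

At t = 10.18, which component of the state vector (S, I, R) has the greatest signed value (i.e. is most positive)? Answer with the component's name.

t=0.000: state=(0.925, 0.075, 0.000)
step 1 (dt=0.02): k1=(-0.191, 0.163, 0.029), k2=(-0.195, 0.166, 0.029), k3=(-0.195, 0.166, 0.029), k4=(-0.199, 0.169, 0.030); state += dt/6·(k1+2k2+2k3+k4)
t=0.020: state=(0.921, 0.078, 0.001)
t=0.040: state=(0.917, 0.082, 0.001)
t=0.060: state=(0.913, 0.085, 0.002)
continuing one RK4 step at a time; state shown every 25 steps (Δt=0.5):
t=0.500: state=(0.772, 0.203, 0.025)
t=1.000: state=(0.509, 0.409, 0.083)
t=1.500: state=(0.256, 0.566, 0.177)
t=2.000: state=(0.113, 0.597, 0.290)
t=2.500: state=(0.051, 0.549, 0.400)
t=3.000: state=(0.025, 0.477, 0.498)
t=3.500: state=(0.014, 0.405, 0.582)
t=4.000: state=(0.008, 0.339, 0.652)
t=4.500: state=(0.005, 0.283, 0.711)
t=5.000: state=(0.004, 0.235, 0.761)
t=5.500: state=(0.003, 0.196, 0.802)
t=6.000: state=(0.002, 0.162, 0.836)
t=6.500: state=(0.002, 0.134, 0.864)
t=7.000: state=(0.002, 0.111, 0.887)
t=7.500: state=(0.001, 0.092, 0.906)
t=8.000: state=(0.001, 0.076, 0.922)
t=8.500: state=(0.001, 0.063, 0.936)
t=9.000: state=(0.001, 0.052, 0.947)
t=9.500: state=(0.001, 0.043, 0.956)
t=10.000: state=(0.001, 0.036, 0.963)
t=10.180: state=(0.001, 0.033, 0.966)
compare at T: S=0.001, I=0.033, R=0.966

largest component: R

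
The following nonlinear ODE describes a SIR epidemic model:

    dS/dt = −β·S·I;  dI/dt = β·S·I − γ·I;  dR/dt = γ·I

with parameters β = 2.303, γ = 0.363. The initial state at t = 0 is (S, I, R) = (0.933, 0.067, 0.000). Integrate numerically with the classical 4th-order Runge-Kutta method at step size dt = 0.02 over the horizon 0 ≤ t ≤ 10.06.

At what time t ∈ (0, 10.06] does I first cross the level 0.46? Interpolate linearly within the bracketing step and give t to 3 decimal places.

t = 1.498

t=0.000: state=(0.933, 0.067, 0.000)
step 1 (dt=0.02): k1=(-0.144, 0.120, 0.024), k2=(-0.146, 0.122, 0.025), k3=(-0.146, 0.122, 0.025), k4=(-0.149, 0.124, 0.025); state += dt/6·(k1+2k2+2k3+k4)
t=0.020: state=(0.930, 0.069, 0.000)
t=0.040: state=(0.927, 0.072, 0.001)
t=0.060: state=(0.924, 0.075, 0.002)
continuing one RK4 step at a time; state shown every 25 steps (Δt=0.5):
t=0.500: state=(0.826, 0.155, 0.019)
t=1.000: state=(0.638, 0.302, 0.060)
t=1.480: state=(0.418, 0.455, 0.126)
next step: t=1.500: state=(0.410, 0.461, 0.130) — I has crossed 0.46
linear interpolation between t=1.480 (0.45521) and t=1.500 (0.46061) → t≈1.498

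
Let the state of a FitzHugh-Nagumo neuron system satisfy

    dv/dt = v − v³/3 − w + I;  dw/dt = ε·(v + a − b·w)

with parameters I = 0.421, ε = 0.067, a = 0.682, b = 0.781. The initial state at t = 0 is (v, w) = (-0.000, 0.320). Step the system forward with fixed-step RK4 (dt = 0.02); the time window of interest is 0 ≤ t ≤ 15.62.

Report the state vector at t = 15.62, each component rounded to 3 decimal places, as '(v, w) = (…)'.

t=0.000: state=(-0.000, 0.320)
step 1 (dt=0.02): k1=(0.101, 0.029), k2=(0.102, 0.029), k3=(0.102, 0.029), k4=(0.102, 0.029); state += dt/6·(k1+2k2+2k3+k4)
t=0.020: state=(0.002, 0.321)
t=0.040: state=(0.004, 0.321)
t=0.060: state=(0.006, 0.322)
continuing one RK4 step at a time; state shown every 50 steps (Δt=1):
t=1.000: state=(0.151, 0.353)
t=2.000: state=(0.483, 0.399)
t=3.000: state=(1.062, 0.472)
t=4.000: state=(1.497, 0.579)
t=5.000: state=(1.579, 0.695)
t=6.000: state=(1.538, 0.806)
t=7.000: state=(1.469, 0.908)
t=8.000: state=(1.390, 1.000)
t=9.000: state=(1.301, 1.081)
t=10.000: state=(1.201, 1.152)
t=11.000: state=(1.083, 1.213)
t=12.000: state=(0.930, 1.261)
t=13.000: state=(0.707, 1.295)
t=14.000: state=(0.294, 1.308)
t=15.000: state=(-0.698, 1.277)
t=15.620: state=(-1.565, 1.217)

(v, w) = (-1.565, 1.217)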